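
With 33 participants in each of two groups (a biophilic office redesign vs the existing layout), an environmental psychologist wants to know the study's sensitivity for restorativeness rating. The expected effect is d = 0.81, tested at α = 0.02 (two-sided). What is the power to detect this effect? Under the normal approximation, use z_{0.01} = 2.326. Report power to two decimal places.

For two equal groups, power = Φ(d·√(n/2) − z_{α/2}).
d·√(n/2) = 0.81 × √(33/2) = 0.81 × 4.062 = 3.290.
z_β = 3.290 − 2.326 = 0.964.
Power = Φ(0.964) = 0.833.

power ≈ 0.83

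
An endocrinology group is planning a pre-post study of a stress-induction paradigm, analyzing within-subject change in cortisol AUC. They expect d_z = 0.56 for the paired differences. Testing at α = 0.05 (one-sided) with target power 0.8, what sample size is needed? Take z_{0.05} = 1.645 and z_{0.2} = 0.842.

For a paired (one-sample on differences) test: n = ((z_{α} + z_β) / d)².
z_{α} + z_β = 1.645 + 0.842 = 2.487.
n = (2.487 / 0.56)² = 4.441² = 19.72.
Round up.

n = 20 pairs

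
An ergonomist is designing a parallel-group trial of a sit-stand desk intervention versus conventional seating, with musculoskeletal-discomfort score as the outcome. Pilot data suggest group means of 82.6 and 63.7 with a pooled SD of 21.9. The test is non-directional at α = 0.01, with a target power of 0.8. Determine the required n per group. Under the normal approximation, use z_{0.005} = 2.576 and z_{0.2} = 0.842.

Cohen's d = |M₁ − M₂| / SD_pooled = |82.6 − 63.7| / 21.9 = 18.9 / 21.9 = 0.863.
For two independent groups with equal n: n = 2·((z_{α/2} + z_β) / d)².
z_{α/2} + z_β = 2.576 + 0.842 = 3.418.
n = 2 × (3.418 / 0.863)² = 2 × 3.961² = 2 × 15.69 = 31.4.
Round up to the next whole participant.

n = 32 per group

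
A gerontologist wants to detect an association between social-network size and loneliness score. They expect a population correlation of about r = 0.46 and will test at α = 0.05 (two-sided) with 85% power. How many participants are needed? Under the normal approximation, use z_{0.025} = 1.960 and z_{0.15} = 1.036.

Fisher's z: C = ½·ln((1+r)/(1−r)) = ½·ln(2.7037) = 0.4973.
n = ((z_{α/2} + z_β)/C)² + 3.
(1.960 + 1.036) / 0.4973 = 2.996 / 0.4973 = 6.025.
n = 6.025² + 3 = 36.29 + 3 = 39.3.
Round up.

n = 40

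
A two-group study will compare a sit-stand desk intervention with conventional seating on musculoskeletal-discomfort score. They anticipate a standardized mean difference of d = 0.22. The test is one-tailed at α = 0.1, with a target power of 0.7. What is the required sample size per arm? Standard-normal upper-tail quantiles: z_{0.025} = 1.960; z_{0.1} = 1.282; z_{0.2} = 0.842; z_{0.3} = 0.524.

For two independent groups with equal n: n = 2·((z_{α} + z_β) / d)².
z_{α} + z_β = 1.282 + 0.524 = 1.806.
n = 2 × (1.806 / 0.22)² = 2 × 8.209² = 2 × 67.39 = 134.8.
Round up to the next whole participant.

n = 135 per group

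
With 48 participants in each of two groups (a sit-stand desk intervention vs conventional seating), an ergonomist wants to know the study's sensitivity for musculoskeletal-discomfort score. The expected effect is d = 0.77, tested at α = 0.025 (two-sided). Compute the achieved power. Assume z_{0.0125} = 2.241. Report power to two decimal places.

For two equal groups, power = Φ(d·√(n/2) − z_{α/2}).
d·√(n/2) = 0.77 × √(48/2) = 0.77 × 4.899 = 3.772.
z_β = 3.772 − 2.241 = 1.531.
Power = Φ(1.531) = 0.937.

power ≈ 0.94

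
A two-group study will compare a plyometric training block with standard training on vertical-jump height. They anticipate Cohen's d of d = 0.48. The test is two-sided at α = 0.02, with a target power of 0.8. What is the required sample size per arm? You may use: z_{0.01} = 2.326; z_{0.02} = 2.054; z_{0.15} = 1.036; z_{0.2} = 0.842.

For two independent groups with equal n: n = 2·((z_{α/2} + z_β) / d)².
z_{α/2} + z_β = 2.326 + 0.842 = 3.168.
n = 2 × (3.168 / 0.48)² = 2 × 6.600² = 2 × 43.56 = 87.1.
Round up to the next whole participant.

n = 88 per group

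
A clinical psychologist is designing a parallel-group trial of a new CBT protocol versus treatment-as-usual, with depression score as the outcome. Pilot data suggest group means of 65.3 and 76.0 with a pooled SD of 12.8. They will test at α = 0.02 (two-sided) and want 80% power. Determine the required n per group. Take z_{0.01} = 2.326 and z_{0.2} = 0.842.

Cohen's d = |M₁ − M₂| / SD_pooled = |65.3 − 76.0| / 12.8 = 10.7 / 12.8 = 0.836.
For two independent groups with equal n: n = 2·((z_{α/2} + z_β) / d)².
z_{α/2} + z_β = 2.326 + 0.842 = 3.168.
n = 2 × (3.168 / 0.836)² = 2 × 3.789² = 2 × 14.36 = 28.7.
Round up to the next whole participant.

n = 29 per group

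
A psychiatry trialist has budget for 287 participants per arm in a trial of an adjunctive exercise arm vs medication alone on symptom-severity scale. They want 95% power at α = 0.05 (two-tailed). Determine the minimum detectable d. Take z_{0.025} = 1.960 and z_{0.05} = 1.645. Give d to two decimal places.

d_min ≈ 0.30

For two independent groups of n = 287 each: d_min = (z_{α/2} + z_β)·√(2/n).
z-sum = 1.960 + 1.645 = 3.605.
d_min = 3.605 × √(2/287) = 3.605 × 0.0835 = 0.301.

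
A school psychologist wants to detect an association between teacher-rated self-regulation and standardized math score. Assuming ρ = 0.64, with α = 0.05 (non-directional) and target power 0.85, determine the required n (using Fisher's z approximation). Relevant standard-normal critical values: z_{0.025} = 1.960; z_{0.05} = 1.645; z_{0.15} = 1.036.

Fisher's z: C = ½·ln((1+r)/(1−r)) = ½·ln(4.5556) = 0.7582.
n = ((z_{α/2} + z_β)/C)² + 3.
(1.960 + 1.036) / 0.7582 = 2.996 / 0.7582 = 3.951.
n = 3.951² + 3 = 15.61 + 3 = 18.6.
Round up.

n = 19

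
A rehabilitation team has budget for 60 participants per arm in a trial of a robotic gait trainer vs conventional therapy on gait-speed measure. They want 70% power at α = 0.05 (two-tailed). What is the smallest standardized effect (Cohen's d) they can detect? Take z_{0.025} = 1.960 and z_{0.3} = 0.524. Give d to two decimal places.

d_min ≈ 0.45

For two independent groups of n = 60 each: d_min = (z_{α/2} + z_β)·√(2/n).
z-sum = 1.960 + 0.524 = 2.484.
d_min = 2.484 × √(2/60) = 2.484 × 0.1826 = 0.454.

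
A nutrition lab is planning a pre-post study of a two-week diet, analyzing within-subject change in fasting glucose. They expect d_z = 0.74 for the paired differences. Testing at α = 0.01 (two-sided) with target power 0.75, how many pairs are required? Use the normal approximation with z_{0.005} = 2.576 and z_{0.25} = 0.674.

For a paired (one-sample on differences) test: n = ((z_{α/2} + z_β) / d)².
z_{α/2} + z_β = 2.576 + 0.674 = 3.250.
n = (3.250 / 0.74)² = 4.392² = 19.29.
Round up.

n = 20 pairs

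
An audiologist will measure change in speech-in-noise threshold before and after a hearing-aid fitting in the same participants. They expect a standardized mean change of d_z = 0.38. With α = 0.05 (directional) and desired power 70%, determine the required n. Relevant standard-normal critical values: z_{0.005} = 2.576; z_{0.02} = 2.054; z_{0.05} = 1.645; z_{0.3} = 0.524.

n = 33 pairs

For a paired (one-sample on differences) test: n = ((z_{α} + z_β) / d)².
z_{α} + z_β = 1.645 + 0.524 = 2.169.
n = (2.169 / 0.38)² = 5.708² = 32.58.
Round up.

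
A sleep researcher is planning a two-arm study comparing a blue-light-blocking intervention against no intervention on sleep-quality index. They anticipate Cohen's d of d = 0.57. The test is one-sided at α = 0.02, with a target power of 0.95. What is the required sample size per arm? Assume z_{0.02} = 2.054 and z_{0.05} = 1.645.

For two independent groups with equal n: n = 2·((z_{α} + z_β) / d)².
z_{α} + z_β = 2.054 + 1.645 = 3.699.
n = 2 × (3.699 / 0.57)² = 2 × 6.489² = 2 × 42.11 = 84.2.
Round up to the next whole participant.

n = 85 per group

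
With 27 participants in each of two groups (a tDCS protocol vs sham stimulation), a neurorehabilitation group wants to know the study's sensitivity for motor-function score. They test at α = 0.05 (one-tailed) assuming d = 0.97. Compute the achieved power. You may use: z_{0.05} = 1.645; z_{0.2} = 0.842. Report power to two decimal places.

For two equal groups, power = Φ(d·√(n/2) − z_{α}).
d·√(n/2) = 0.97 × √(27/2) = 0.97 × 3.674 = 3.564.
z_β = 3.564 − 1.645 = 1.919.
Power = Φ(1.919) = 0.973.

power ≈ 0.97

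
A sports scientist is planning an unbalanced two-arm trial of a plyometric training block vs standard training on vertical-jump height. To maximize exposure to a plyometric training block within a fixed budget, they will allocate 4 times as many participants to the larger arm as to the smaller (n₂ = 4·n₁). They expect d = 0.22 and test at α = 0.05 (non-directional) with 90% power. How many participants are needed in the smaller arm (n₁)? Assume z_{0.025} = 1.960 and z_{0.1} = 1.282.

With allocation ratio k = n₂/n₁ = 4, Var(x̄₁−x̄₂) = σ²(1/n₁ + 1/(k·n₁)) = σ²·(k+1)/(k·n₁).
So n₁ = (1 + 1/k)·((z_{α/2} + z_β)/d)² = 1.250 × (3.242/0.22)².
n₁ = 1.250 × 217.16 = 271.5.
Round up: n₁ = 272, giving n₂ = 4 × 272 = 1088.

n₁ = 272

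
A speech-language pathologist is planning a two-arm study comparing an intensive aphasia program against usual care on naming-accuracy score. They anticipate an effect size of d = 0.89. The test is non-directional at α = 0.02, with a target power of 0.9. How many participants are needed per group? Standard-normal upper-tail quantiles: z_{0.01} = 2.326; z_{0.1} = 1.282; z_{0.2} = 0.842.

n = 33 per group

For two independent groups with equal n: n = 2·((z_{α/2} + z_β) / d)².
z_{α/2} + z_β = 2.326 + 1.282 = 3.608.
n = 2 × (3.608 / 0.89)² = 2 × 4.054² = 2 × 16.43 = 32.9.
Round up to the next whole participant.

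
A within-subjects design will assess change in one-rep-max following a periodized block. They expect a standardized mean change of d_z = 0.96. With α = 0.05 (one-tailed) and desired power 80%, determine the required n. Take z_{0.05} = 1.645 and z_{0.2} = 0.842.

For a paired (one-sample on differences) test: n = ((z_{α} + z_β) / d)².
z_{α} + z_β = 1.645 + 0.842 = 2.487.
n = (2.487 / 0.96)² = 2.591² = 6.71.
Round up.

n = 7 pairs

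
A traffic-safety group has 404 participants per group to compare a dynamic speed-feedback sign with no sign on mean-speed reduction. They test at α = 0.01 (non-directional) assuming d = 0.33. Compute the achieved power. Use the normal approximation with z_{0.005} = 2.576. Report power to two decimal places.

For two equal groups, power = Φ(d·√(n/2) − z_{α/2}).
d·√(n/2) = 0.33 × √(404/2) = 0.33 × 14.213 = 4.690.
z_β = 4.690 − 2.576 = 2.114.
Power = Φ(2.114) = 0.983.

power ≈ 0.98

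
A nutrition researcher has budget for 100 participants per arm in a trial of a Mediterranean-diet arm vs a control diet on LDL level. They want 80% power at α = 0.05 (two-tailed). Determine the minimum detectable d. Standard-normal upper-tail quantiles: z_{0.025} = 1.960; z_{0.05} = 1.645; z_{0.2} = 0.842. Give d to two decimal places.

d_min ≈ 0.40

For two independent groups of n = 100 each: d_min = (z_{α/2} + z_β)·√(2/n).
z-sum = 1.960 + 0.842 = 2.802.
d_min = 2.802 × √(2/100) = 2.802 × 0.1414 = 0.396.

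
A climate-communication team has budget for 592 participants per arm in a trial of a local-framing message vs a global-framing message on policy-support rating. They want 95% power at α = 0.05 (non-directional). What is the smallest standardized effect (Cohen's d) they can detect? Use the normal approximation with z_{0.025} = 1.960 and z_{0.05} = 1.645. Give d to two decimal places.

For two independent groups of n = 592 each: d_min = (z_{α/2} + z_β)·√(2/n).
z-sum = 1.960 + 1.645 = 3.605.
d_min = 3.605 × √(2/592) = 3.605 × 0.0581 = 0.210.

d_min ≈ 0.21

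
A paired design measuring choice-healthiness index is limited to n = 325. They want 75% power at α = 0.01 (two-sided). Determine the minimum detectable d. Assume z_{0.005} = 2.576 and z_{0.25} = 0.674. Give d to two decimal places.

For a single sample (or paired design) of n = 325: d_min = (z_{α/2} + z_β)/√n.
z-sum = 2.576 + 0.674 = 3.250.
d_min = 3.250 / √325 = 3.250 / 18.028 = 0.180.

d_min ≈ 0.18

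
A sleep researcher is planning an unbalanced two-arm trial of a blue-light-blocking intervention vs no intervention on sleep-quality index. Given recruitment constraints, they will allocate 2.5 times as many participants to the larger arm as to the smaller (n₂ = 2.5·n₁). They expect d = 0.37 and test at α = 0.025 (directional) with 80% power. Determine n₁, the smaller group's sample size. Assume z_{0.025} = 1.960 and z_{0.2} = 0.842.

With allocation ratio k = n₂/n₁ = 2.5, Var(x̄₁−x̄₂) = σ²(1/n₁ + 1/(k·n₁)) = σ²·(k+1)/(k·n₁).
So n₁ = (1 + 1/k)·((z_{α} + z_β)/d)² = 1.400 × (2.802/0.37)².
n₁ = 1.400 × 57.35 = 80.3.
Round up: n₁ = 81, giving n₂ = ⌈2.5 × 81⌉ = ⌈202.5⌉ = 203.

n₁ = 81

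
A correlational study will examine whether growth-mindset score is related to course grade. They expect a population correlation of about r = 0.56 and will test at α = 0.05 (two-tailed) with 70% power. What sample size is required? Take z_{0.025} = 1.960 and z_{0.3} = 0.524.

n = 19

Fisher's z: C = ½·ln((1+r)/(1−r)) = ½·ln(3.5455) = 0.6328.
n = ((z_{α/2} + z_β)/C)² + 3.
(1.960 + 0.524) / 0.6328 = 2.484 / 0.6328 = 3.925.
n = 3.925² + 3 = 15.41 + 3 = 18.4.
Round up.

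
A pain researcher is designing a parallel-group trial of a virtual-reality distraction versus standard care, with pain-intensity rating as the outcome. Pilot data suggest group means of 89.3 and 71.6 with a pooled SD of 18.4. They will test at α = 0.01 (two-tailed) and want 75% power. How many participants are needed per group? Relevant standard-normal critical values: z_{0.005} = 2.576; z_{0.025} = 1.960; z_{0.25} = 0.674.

n = 23 per group

Cohen's d = |M₁ − M₂| / SD_pooled = |89.3 − 71.6| / 18.4 = 17.7 / 18.4 = 0.962.
For two independent groups with equal n: n = 2·((z_{α/2} + z_β) / d)².
z_{α/2} + z_β = 2.576 + 0.674 = 3.250.
n = 2 × (3.250 / 0.962)² = 2 × 3.378² = 2 × 11.41 = 22.8.
Round up to the next whole participant.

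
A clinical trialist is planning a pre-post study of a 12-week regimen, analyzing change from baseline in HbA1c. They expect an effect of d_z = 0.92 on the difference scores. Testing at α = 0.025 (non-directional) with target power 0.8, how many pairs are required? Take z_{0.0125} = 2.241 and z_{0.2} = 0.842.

For a paired (one-sample on differences) test: n = ((z_{α/2} + z_β) / d)².
z_{α/2} + z_β = 2.241 + 0.842 = 3.083.
n = (3.083 / 0.92)² = 3.351² = 11.23.
Round up.

n = 12 pairs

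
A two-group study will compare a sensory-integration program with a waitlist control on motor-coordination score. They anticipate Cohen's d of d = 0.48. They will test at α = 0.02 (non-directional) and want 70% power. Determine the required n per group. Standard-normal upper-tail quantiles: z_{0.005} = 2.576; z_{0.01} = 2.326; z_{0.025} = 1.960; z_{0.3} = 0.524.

For two independent groups with equal n: n = 2·((z_{α/2} + z_β) / d)².
z_{α/2} + z_β = 2.326 + 0.524 = 2.850.
n = 2 × (2.850 / 0.48)² = 2 × 5.938² = 2 × 35.25 = 70.5.
Round up to the next whole participant.

n = 71 per group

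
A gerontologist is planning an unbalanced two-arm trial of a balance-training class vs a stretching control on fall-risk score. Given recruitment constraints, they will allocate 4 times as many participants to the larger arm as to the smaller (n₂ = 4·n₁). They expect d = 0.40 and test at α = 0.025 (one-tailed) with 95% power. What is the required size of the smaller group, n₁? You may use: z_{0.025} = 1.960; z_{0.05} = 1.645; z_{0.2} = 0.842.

n₁ = 102

With allocation ratio k = n₂/n₁ = 4, Var(x̄₁−x̄₂) = σ²(1/n₁ + 1/(k·n₁)) = σ²·(k+1)/(k·n₁).
So n₁ = (1 + 1/k)·((z_{α} + z_β)/d)² = 1.250 × (3.605/0.40)².
n₁ = 1.250 × 81.23 = 101.5.
Round up: n₁ = 102, giving n₂ = 4 × 102 = 408.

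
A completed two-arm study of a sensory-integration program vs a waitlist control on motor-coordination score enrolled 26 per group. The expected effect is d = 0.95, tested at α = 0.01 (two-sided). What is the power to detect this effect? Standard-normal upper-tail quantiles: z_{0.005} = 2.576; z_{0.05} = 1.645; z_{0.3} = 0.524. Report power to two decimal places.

For two equal groups, power = Φ(d·√(n/2) − z_{α/2}).
d·√(n/2) = 0.95 × √(26/2) = 0.95 × 3.606 = 3.425.
z_β = 3.425 − 2.576 = 0.849.
Power = Φ(0.849) = 0.802.

power ≈ 0.80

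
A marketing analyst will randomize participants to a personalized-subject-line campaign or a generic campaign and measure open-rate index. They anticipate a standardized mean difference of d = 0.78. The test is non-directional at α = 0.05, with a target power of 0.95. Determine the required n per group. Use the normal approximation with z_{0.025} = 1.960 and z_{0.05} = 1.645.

For two independent groups with equal n: n = 2·((z_{α/2} + z_β) / d)².
z_{α/2} + z_β = 1.960 + 1.645 = 3.605.
n = 2 × (3.605 / 0.78)² = 2 × 4.622² = 2 × 21.36 = 42.7.
Round up to the next whole participant.

n = 43 per group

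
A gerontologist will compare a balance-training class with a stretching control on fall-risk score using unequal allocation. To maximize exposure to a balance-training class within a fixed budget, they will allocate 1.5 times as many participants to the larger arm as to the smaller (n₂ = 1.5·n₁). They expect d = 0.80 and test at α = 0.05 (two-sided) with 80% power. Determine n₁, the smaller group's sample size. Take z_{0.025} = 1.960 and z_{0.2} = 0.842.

With allocation ratio k = n₂/n₁ = 1.5, Var(x̄₁−x̄₂) = σ²(1/n₁ + 1/(k·n₁)) = σ²·(k+1)/(k·n₁).
So n₁ = (1 + 1/k)·((z_{α/2} + z_β)/d)² = 1.667 × (2.802/0.80)².
n₁ = 1.667 × 12.27 = 20.4.
Round up: n₁ = 21, giving n₂ = ⌈1.5 × 21⌉ = ⌈31.5⌉ = 32.

n₁ = 21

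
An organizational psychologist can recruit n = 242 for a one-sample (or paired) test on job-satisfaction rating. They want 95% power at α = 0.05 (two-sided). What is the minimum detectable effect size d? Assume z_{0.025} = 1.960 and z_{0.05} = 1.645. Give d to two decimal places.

d_min ≈ 0.23

For a single sample (or paired design) of n = 242: d_min = (z_{α/2} + z_β)/√n.
z-sum = 1.960 + 1.645 = 3.605.
d_min = 3.605 / √242 = 3.605 / 15.556 = 0.232.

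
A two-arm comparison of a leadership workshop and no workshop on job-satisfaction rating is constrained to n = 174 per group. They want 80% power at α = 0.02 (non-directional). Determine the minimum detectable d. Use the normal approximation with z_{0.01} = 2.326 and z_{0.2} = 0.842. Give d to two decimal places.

For two independent groups of n = 174 each: d_min = (z_{α/2} + z_β)·√(2/n).
z-sum = 2.326 + 0.842 = 3.168.
d_min = 3.168 × √(2/174) = 3.168 × 0.1072 = 0.340.

d_min ≈ 0.34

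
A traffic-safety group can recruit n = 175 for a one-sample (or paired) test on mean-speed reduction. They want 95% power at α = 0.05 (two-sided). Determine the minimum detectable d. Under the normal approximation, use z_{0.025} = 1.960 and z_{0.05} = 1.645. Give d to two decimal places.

d_min ≈ 0.27

For a single sample (or paired design) of n = 175: d_min = (z_{α/2} + z_β)/√n.
z-sum = 1.960 + 1.645 = 3.605.
d_min = 3.605 / √175 = 3.605 / 13.229 = 0.273.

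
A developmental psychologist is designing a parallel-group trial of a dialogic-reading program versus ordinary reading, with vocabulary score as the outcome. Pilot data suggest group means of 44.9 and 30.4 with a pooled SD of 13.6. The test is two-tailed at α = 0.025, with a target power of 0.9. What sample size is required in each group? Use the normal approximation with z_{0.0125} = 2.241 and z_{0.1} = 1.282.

Cohen's d = |M₁ − M₂| / SD_pooled = |44.9 − 30.4| / 13.6 = 14.5 / 13.6 = 1.066.
For two independent groups with equal n: n = 2·((z_{α/2} + z_β) / d)².
z_{α/2} + z_β = 2.241 + 1.282 = 3.523.
n = 2 × (3.523 / 1.066)² = 2 × 3.305² = 2 × 10.92 = 21.8.
Round up to the next whole participant.

n = 22 per group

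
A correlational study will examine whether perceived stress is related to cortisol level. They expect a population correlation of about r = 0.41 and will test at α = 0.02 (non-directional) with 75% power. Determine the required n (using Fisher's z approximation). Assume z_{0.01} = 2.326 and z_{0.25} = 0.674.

Fisher's z: C = ½·ln((1+r)/(1−r)) = ½·ln(2.3898) = 0.4356.
n = ((z_{α/2} + z_β)/C)² + 3.
(2.326 + 0.674) / 0.4356 = 3.000 / 0.4356 = 6.887.
n = 6.887² + 3 = 47.43 + 3 = 50.4.
Round up.

n = 51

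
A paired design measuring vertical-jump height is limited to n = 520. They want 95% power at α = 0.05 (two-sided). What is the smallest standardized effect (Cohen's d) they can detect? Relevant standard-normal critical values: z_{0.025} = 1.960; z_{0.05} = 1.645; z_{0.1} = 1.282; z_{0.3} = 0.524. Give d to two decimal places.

For a single sample (or paired design) of n = 520: d_min = (z_{α/2} + z_β)/√n.
z-sum = 1.960 + 1.645 = 3.605.
d_min = 3.605 / √520 = 3.605 / 22.804 = 0.158.

d_min ≈ 0.16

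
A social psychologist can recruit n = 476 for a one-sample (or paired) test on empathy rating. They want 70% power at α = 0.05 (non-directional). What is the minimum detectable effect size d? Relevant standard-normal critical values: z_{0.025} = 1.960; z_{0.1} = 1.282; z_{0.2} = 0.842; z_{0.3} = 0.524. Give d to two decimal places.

d_min ≈ 0.11

For a single sample (or paired design) of n = 476: d_min = (z_{α/2} + z_β)/√n.
z-sum = 1.960 + 0.524 = 2.484.
d_min = 2.484 / √476 = 2.484 / 21.817 = 0.114.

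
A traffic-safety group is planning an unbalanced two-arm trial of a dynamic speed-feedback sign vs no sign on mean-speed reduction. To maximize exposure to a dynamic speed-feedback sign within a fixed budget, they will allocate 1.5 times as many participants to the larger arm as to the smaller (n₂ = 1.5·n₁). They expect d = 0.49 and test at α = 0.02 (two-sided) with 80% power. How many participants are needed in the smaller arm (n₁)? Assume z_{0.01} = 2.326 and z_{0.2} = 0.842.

n₁ = 70

With allocation ratio k = n₂/n₁ = 1.5, Var(x̄₁−x̄₂) = σ²(1/n₁ + 1/(k·n₁)) = σ²·(k+1)/(k·n₁).
So n₁ = (1 + 1/k)·((z_{α/2} + z_β)/d)² = 1.667 × (3.168/0.49)².
n₁ = 1.667 × 41.80 = 69.7.
Round up: n₁ = 70, giving n₂ = 1.5 × 70 = 105.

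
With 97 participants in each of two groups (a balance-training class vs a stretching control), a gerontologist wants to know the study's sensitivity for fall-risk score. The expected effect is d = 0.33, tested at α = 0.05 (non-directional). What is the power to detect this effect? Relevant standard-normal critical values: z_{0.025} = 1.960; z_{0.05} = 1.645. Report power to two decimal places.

power ≈ 0.63

For two equal groups, power = Φ(d·√(n/2) − z_{α/2}).
d·√(n/2) = 0.33 × √(97/2) = 0.33 × 6.964 = 2.298.
z_β = 2.298 − 1.960 = 0.338.
Power = Φ(0.338) = 0.632.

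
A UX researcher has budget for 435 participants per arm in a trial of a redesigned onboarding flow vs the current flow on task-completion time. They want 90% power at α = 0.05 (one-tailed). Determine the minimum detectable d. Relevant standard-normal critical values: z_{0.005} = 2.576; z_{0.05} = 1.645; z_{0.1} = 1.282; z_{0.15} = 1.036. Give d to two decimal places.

For two independent groups of n = 435 each: d_min = (z_{α} + z_β)·√(2/n).
z-sum = 1.645 + 1.282 = 2.927.
d_min = 2.927 × √(2/435) = 2.927 × 0.0678 = 0.198.

d_min ≈ 0.20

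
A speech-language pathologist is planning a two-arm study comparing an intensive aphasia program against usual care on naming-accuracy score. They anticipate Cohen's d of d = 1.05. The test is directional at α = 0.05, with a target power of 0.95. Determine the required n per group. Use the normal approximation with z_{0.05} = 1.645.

For two independent groups with equal n: n = 2·((z_{α} + z_β) / d)².
z_{α} + z_β = 1.645 + 1.645 = 3.290.
n = 2 × (3.290 / 1.05)² = 2 × 3.133² = 2 × 9.82 = 19.6.
Round up to the next whole participant.

n = 20 per group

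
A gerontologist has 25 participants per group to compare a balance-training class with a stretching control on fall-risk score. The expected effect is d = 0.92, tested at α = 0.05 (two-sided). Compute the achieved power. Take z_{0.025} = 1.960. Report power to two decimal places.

For two equal groups, power = Φ(d·√(n/2) − z_{α/2}).
d·√(n/2) = 0.92 × √(25/2) = 0.92 × 3.536 = 3.253.
z_β = 3.253 − 1.960 = 1.293.
Power = Φ(1.293) = 0.902.

power ≈ 0.90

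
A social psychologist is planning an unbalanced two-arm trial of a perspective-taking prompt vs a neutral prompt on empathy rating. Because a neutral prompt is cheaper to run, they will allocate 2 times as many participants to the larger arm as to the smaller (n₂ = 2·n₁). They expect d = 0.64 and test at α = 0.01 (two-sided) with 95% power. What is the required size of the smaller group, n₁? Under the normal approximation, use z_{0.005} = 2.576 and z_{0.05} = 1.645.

With allocation ratio k = n₂/n₁ = 2, Var(x̄₁−x̄₂) = σ²(1/n₁ + 1/(k·n₁)) = σ²·(k+1)/(k·n₁).
So n₁ = (1 + 1/k)·((z_{α/2} + z_β)/d)² = 1.500 × (4.221/0.64)².
n₁ = 1.500 × 43.50 = 65.2.
Round up: n₁ = 66, giving n₂ = 2 × 66 = 132.

n₁ = 66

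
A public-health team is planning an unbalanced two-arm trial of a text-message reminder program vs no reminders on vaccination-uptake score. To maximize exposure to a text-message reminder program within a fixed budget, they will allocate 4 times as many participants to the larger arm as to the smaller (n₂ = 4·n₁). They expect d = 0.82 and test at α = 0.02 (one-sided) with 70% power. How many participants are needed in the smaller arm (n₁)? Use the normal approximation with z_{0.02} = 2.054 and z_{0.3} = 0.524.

n₁ = 13

With allocation ratio k = n₂/n₁ = 4, Var(x̄₁−x̄₂) = σ²(1/n₁ + 1/(k·n₁)) = σ²·(k+1)/(k·n₁).
So n₁ = (1 + 1/k)·((z_{α} + z_β)/d)² = 1.250 × (2.578/0.82)².
n₁ = 1.250 × 9.88 = 12.4.
Round up: n₁ = 13, giving n₂ = 4 × 13 = 52.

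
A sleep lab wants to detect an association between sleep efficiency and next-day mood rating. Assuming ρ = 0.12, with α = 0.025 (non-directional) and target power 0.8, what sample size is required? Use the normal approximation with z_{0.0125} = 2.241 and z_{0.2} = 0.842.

Fisher's z: C = ½·ln((1+r)/(1−r)) = ½·ln(1.2727) = 0.1206.
n = ((z_{α/2} + z_β)/C)² + 3.
(2.241 + 0.842) / 0.1206 = 3.083 / 0.1206 = 25.564.
n = 25.564² + 3 = 653.51 + 3 = 656.5.
Round up.

n = 657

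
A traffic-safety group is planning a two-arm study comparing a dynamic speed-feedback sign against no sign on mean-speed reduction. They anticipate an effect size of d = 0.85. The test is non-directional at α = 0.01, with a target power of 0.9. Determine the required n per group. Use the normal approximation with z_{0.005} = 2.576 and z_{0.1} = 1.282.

n = 42 per group

For two independent groups with equal n: n = 2·((z_{α/2} + z_β) / d)².
z_{α/2} + z_β = 2.576 + 1.282 = 3.858.
n = 2 × (3.858 / 0.85)² = 2 × 4.539² = 2 × 20.60 = 41.2.
Round up to the next whole participant.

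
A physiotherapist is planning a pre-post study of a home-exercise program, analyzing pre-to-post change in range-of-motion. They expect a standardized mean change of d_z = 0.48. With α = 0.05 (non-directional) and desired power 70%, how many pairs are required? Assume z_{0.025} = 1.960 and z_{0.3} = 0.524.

n = 27 pairs

For a paired (one-sample on differences) test: n = ((z_{α/2} + z_β) / d)².
z_{α/2} + z_β = 1.960 + 0.524 = 2.484.
n = (2.484 / 0.48)² = 5.175² = 26.78.
Round up.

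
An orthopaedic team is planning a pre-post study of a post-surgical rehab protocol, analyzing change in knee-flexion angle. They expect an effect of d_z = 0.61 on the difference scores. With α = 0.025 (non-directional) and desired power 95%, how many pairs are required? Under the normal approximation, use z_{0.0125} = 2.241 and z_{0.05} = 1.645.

For a paired (one-sample on differences) test: n = ((z_{α/2} + z_β) / d)².
z_{α/2} + z_β = 2.241 + 1.645 = 3.886.
n = (3.886 / 0.61)² = 6.370² = 40.58.
Round up.

n = 41 pairs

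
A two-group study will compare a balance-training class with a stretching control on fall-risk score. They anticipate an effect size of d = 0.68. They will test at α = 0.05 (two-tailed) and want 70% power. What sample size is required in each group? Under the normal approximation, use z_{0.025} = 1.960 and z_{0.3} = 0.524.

For two independent groups with equal n: n = 2·((z_{α/2} + z_β) / d)².
z_{α/2} + z_β = 1.960 + 0.524 = 2.484.
n = 2 × (2.484 / 0.68)² = 2 × 3.653² = 2 × 13.34 = 26.7.
Round up to the next whole participant.

n = 27 per group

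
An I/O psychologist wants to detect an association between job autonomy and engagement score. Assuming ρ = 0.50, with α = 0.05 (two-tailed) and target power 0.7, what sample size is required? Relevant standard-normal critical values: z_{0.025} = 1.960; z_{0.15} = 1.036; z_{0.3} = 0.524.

Fisher's z: C = ½·ln((1+r)/(1−r)) = ½·ln(3.0000) = 0.5493.
n = ((z_{α/2} + z_β)/C)² + 3.
(1.960 + 0.524) / 0.5493 = 2.484 / 0.5493 = 4.522.
n = 4.522² + 3 = 20.45 + 3 = 23.4.
Round up.

n = 24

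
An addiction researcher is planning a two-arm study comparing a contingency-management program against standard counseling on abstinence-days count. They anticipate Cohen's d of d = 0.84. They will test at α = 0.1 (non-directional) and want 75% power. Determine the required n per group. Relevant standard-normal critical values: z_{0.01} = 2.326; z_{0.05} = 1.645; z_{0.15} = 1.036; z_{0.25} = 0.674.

n = 16 per group

For two independent groups with equal n: n = 2·((z_{α/2} + z_β) / d)².
z_{α/2} + z_β = 1.645 + 0.674 = 2.319.
n = 2 × (2.319 / 0.84)² = 2 × 2.761² = 2 × 7.62 = 15.2.
Round up to the next whole participant.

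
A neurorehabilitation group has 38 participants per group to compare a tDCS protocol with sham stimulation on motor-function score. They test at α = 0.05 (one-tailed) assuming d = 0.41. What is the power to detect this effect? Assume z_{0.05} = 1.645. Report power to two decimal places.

power ≈ 0.56

For two equal groups, power = Φ(d·√(n/2) − z_{α}).
d·√(n/2) = 0.41 × √(38/2) = 0.41 × 4.359 = 1.787.
z_β = 1.787 − 1.645 = 0.142.
Power = Φ(0.142) = 0.557.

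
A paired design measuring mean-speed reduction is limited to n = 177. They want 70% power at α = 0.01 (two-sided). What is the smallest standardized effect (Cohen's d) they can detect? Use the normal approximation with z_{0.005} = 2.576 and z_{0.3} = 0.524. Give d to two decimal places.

For a single sample (or paired design) of n = 177: d_min = (z_{α/2} + z_β)/√n.
z-sum = 2.576 + 0.524 = 3.100.
d_min = 3.100 / √177 = 3.100 / 13.304 = 0.233.

d_min ≈ 0.23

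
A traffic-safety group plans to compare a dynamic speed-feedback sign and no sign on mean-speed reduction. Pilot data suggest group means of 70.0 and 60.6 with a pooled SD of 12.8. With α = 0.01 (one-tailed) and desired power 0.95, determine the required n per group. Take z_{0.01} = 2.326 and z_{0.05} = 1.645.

Cohen's d = |M₁ − M₂| / SD_pooled = |70.0 − 60.6| / 12.8 = 9.4 / 12.8 = 0.734.
For two independent groups with equal n: n = 2·((z_{α} + z_β) / d)².
z_{α} + z_β = 2.326 + 1.645 = 3.971.
n = 2 × (3.971 / 0.734)² = 2 × 5.410² = 2 × 29.27 = 58.5.
Round up to the next whole participant.

n = 59 per group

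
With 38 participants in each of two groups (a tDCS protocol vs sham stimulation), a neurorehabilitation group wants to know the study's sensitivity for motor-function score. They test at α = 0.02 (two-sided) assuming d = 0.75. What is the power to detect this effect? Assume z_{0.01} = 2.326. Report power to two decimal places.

power ≈ 0.83

For two equal groups, power = Φ(d·√(n/2) − z_{α/2}).
d·√(n/2) = 0.75 × √(38/2) = 0.75 × 4.359 = 3.269.
z_β = 3.269 − 2.326 = 0.943.
Power = Φ(0.943) = 0.827.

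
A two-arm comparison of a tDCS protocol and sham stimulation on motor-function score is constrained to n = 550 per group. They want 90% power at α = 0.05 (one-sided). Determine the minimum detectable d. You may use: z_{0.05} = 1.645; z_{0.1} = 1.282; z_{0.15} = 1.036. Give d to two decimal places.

For two independent groups of n = 550 each: d_min = (z_{α} + z_β)·√(2/n).
z-sum = 1.645 + 1.282 = 2.927.
d_min = 2.927 × √(2/550) = 2.927 × 0.0603 = 0.177.

d_min ≈ 0.18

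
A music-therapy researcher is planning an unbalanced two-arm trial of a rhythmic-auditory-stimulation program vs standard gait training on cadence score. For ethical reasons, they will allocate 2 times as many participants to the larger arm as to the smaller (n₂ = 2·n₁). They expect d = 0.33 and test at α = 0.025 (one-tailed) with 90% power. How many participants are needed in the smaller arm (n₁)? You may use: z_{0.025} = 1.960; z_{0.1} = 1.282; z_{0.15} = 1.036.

n₁ = 145

With allocation ratio k = n₂/n₁ = 2, Var(x̄₁−x̄₂) = σ²(1/n₁ + 1/(k·n₁)) = σ²·(k+1)/(k·n₁).
So n₁ = (1 + 1/k)·((z_{α} + z_β)/d)² = 1.500 × (3.242/0.33)².
n₁ = 1.500 × 96.52 = 144.8.
Round up: n₁ = 145, giving n₂ = 2 × 145 = 290.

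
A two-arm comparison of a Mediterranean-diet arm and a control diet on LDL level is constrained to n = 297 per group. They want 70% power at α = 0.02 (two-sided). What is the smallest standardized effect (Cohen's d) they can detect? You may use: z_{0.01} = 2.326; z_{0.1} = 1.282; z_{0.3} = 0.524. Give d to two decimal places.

For two independent groups of n = 297 each: d_min = (z_{α/2} + z_β)·√(2/n).
z-sum = 2.326 + 0.524 = 2.850.
d_min = 2.850 × √(2/297) = 2.850 × 0.0821 = 0.234.

d_min ≈ 0.23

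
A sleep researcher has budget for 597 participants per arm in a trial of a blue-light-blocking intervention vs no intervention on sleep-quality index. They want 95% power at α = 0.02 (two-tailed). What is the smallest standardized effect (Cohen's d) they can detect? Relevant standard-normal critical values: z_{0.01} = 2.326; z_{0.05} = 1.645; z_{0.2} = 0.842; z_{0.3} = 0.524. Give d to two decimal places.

d_min ≈ 0.23

For two independent groups of n = 597 each: d_min = (z_{α/2} + z_β)·√(2/n).
z-sum = 2.326 + 1.645 = 3.971.
d_min = 3.971 × √(2/597) = 3.971 × 0.0579 = 0.230.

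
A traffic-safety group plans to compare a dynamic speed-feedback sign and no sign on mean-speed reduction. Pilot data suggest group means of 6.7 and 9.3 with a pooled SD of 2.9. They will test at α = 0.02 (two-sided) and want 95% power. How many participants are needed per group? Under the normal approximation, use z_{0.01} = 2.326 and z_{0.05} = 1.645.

n = 40 per group

Cohen's d = |M₁ − M₂| / SD_pooled = |6.7 − 9.3| / 2.9 = 2.6 / 2.9 = 0.897.
For two independent groups with equal n: n = 2·((z_{α/2} + z_β) / d)².
z_{α/2} + z_β = 2.326 + 1.645 = 3.971.
n = 2 × (3.971 / 0.897)² = 2 × 4.427² = 2 × 19.60 = 39.2.
Round up to the next whole participant.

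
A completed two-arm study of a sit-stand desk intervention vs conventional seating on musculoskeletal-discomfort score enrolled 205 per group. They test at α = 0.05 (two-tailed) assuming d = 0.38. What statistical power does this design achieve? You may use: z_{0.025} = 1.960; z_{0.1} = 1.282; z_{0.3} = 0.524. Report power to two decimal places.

power ≈ 0.97

For two equal groups, power = Φ(d·√(n/2) − z_{α/2}).
d·√(n/2) = 0.38 × √(205/2) = 0.38 × 10.124 = 3.847.
z_β = 3.847 − 1.960 = 1.887.
Power = Φ(1.887) = 0.970.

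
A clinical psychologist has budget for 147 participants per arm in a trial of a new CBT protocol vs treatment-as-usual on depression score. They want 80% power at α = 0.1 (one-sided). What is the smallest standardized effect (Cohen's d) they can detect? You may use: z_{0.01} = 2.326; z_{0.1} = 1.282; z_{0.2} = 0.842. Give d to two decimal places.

For two independent groups of n = 147 each: d_min = (z_{α} + z_β)·√(2/n).
z-sum = 1.282 + 0.842 = 2.124.
d_min = 2.124 × √(2/147) = 2.124 × 0.1166 = 0.248.

d_min ≈ 0.25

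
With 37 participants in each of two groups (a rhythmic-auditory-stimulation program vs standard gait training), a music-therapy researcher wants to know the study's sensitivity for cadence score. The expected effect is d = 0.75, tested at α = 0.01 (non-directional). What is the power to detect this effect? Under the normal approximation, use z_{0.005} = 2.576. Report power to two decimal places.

power ≈ 0.74

For two equal groups, power = Φ(d·√(n/2) − z_{α/2}).
d·√(n/2) = 0.75 × √(37/2) = 0.75 × 4.301 = 3.226.
z_β = 3.226 − 2.576 = 0.650.
Power = Φ(0.650) = 0.742.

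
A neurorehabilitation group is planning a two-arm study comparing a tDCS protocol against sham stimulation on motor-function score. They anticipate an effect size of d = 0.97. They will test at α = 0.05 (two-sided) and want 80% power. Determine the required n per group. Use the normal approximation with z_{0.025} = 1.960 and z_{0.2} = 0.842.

n = 17 per group

For two independent groups with equal n: n = 2·((z_{α/2} + z_β) / d)².
z_{α/2} + z_β = 1.960 + 0.842 = 2.802.
n = 2 × (2.802 / 0.97)² = 2 × 2.889² = 2 × 8.34 = 16.7.
Round up to the next whole participant.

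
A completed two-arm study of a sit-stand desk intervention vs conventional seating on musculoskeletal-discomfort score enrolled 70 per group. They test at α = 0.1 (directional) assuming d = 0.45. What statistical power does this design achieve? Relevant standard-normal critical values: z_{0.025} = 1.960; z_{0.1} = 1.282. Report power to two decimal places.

For two equal groups, power = Φ(d·√(n/2) − z_{α}).
d·√(n/2) = 0.45 × √(70/2) = 0.45 × 5.916 = 2.662.
z_β = 2.662 − 1.282 = 1.380.
Power = Φ(1.380) = 0.916.

power ≈ 0.92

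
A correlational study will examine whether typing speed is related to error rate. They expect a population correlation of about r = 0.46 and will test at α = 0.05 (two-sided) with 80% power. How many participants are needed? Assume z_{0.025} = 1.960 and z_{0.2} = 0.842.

Fisher's z: C = ½·ln((1+r)/(1−r)) = ½·ln(2.7037) = 0.4973.
n = ((z_{α/2} + z_β)/C)² + 3.
(1.960 + 0.842) / 0.4973 = 2.802 / 0.4973 = 5.634.
n = 5.634² + 3 = 31.75 + 3 = 34.7.
Round up.

n = 35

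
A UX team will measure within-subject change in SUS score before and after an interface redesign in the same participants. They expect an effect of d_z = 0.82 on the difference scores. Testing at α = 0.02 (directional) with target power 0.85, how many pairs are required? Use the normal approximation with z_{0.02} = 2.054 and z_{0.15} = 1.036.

n = 15 pairs

For a paired (one-sample on differences) test: n = ((z_{α} + z_β) / d)².
z_{α} + z_β = 2.054 + 1.036 = 3.090.
n = (3.090 / 0.82)² = 3.768² = 14.20.
Round up.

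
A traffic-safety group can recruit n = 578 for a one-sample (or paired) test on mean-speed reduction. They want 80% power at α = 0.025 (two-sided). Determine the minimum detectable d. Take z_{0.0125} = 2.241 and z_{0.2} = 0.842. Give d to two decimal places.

d_min ≈ 0.13

For a single sample (or paired design) of n = 578: d_min = (z_{α/2} + z_β)/√n.
z-sum = 2.241 + 0.842 = 3.083.
d_min = 3.083 / √578 = 3.083 / 24.042 = 0.128.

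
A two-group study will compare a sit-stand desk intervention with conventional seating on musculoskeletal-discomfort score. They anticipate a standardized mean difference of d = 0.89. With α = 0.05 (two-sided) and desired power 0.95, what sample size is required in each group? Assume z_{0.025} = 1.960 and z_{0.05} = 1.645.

n = 33 per group

For two independent groups with equal n: n = 2·((z_{α/2} + z_β) / d)².
z_{α/2} + z_β = 1.960 + 1.645 = 3.605.
n = 2 × (3.605 / 0.89)² = 2 × 4.051² = 2 × 16.41 = 32.8.
Round up to the next whole participant.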